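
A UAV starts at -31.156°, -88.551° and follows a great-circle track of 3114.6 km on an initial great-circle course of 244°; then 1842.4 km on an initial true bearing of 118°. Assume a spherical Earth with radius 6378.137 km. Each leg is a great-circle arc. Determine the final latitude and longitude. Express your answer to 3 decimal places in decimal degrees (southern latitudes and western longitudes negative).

latitude -45.253°, longitude -100.617°

Apply the spherical direct solution leg by leg, carrying full precision between legs.
Leg 1: from (-31.156°, -88.551°), δ = 3114.6/6378.137 = 0.488324 rad, θ = 244° → φ = -39.264°, λ = -121.550°.
Leg 2: from (-39.264°, -121.550°), δ = 1842.4/6378.137 = 0.288862 rad, θ = 118° → φ = -45.253°, λ = -100.617°.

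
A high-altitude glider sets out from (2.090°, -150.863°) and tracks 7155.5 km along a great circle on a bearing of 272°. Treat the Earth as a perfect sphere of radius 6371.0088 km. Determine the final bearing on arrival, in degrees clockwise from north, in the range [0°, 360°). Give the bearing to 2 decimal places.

final bearing 268.98°

Central angle δ = d/R = 1.123135 rad.
Converting: φ₁ = 0.036477 rad, θ = 4.747296 rad.
sin φ₂ = sin φ₁ cos δ + cos φ₁ sin δ cos θ = (0.036469)(0.432859) + (0.999335)(0.901462)(0.034899) = 0.047226
φ₂ = asin(0.047226) = 0.047243 rad = 2.707°.
Δλ = atan2( sin θ sin δ cos φ₁ , cos δ − sin φ₁ sin φ₂ ) = atan2(-0.900313, 0.431137) = -1.124192 rad = -64.411°.
λ₂ = -150.863° + -64.411° = -215.274°, normalized to (−180°, 180°] → 144.726°.
The forward bearing on arrival equals the back-azimuth from the destination plus 180°.
Back-azimuth from P₂ (2.71°, 144.73°) to P₁ (2.09°, -150.86°), with Δλ' = λ₁ − λ₂ = -295.59°: atan2( sin Δλ' cos φ₁ , cos φ₂ sin φ₁ − sin φ₂ cos φ₁ cos Δλ' ) = 88.98°.
Final bearing = (88.98° + 180°) mod 360° = 268.98°.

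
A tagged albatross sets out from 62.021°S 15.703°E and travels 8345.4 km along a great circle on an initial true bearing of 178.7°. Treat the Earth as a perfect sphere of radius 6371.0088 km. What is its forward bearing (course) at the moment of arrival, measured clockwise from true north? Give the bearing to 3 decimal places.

final bearing 0.833°

δ = 8345.4/6371.0088 = 1.309902 rad (75.0519°).
Start latitude φ₁ = -1.082471 rad; initial bearing θ = 3.118903 rad.
Applying the spherical law of cosines for sides, sin φ₂ = sin φ₁ cos δ + cos φ₁ sin δ cos θ = -0.680951, so φ₂ = -42.918°.
For the longitude increment, Δλ = atan2( sin θ sin δ cos φ₁, cos δ − sin φ₁ sin φ₂ ) = atan2(0.010284, -0.343417) = 178.285°.
λ₂ = 15.703° + 178.285° = 193.988°, normalized to (−180°, 180°] → -166.012°.
The forward bearing on arrival equals the back-azimuth from the destination plus 180°.
Back-azimuth from P₂ (-42.918°, -166.012°) to P₁ (-62.021°, 15.703°), with Δλ' = λ₁ − λ₂ = 181.715°: atan2( sin Δλ' cos φ₁ , cos φ₂ sin φ₁ − sin φ₂ cos φ₁ cos Δλ' ) = 180.833°.
Final bearing = (180.833° + 180°) mod 360° = 0.833°.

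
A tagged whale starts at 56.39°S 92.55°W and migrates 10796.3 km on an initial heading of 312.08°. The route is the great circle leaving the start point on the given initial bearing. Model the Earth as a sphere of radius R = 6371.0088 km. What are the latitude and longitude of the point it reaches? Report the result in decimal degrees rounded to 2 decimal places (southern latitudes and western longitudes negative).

latitude 28.10°, longitude -149.16°

Angular distance δ = d/R = 10796.3 / 6371.0088 = 1.694598 rad.
With φ₁ = -56.39° = -0.984191 rad and θ = 312.08° = 5.446824 rad:
Applying the spherical law of cosines for sides, sin φ₂ = sin φ₁ cos δ + cos φ₁ sin δ cos θ = 0.470965, so φ₂ = 28.10°.
Then Δλ = atan2(-0.407696, 0.268746) = -0.987994 rad, from sin θ sin δ cos φ₁ over cos δ − sin φ₁ sin φ₂.
Hence λ₂ = -92.55° + -56.61° = -149.16°.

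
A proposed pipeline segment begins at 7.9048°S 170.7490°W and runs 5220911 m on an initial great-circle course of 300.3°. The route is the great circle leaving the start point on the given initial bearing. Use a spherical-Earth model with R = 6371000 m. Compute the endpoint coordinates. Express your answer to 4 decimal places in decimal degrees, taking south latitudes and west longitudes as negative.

The arc subtends δ = 5220911/6371000 = 0.819481 rad at the centre.
Start latitude φ₁ = -0.137965 rad; initial bearing θ = 5.241224 rad.
sin φ₂ = sin φ₁ cos δ + cos φ₁ sin δ cos θ = (-0.137528)(0.682601) + (0.990498)(0.730791)(0.504528) = 0.271325
φ₂ = asin(0.271325) = 0.274769 rad = 15.7431°.
Then Δλ = atan2(-0.624967, 0.719915) = -0.714915 rad, from sin θ sin δ cos φ₁ over cos δ − sin φ₁ sin φ₂.
λ₂ = -170.7490° + -40.9616° = -211.7106°, normalized to (−180°, 180°] → 148.2894°.

latitude 15.7431°, longitude 148.2894°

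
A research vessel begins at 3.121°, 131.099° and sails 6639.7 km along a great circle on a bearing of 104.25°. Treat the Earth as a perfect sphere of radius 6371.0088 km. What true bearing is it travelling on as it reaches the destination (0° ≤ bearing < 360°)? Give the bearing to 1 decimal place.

final bearing 100.0°

Angular distance δ = d/R = 6639.7 / 6371.0088 = 1.042174 rad.
With φ₁ = 3.121° = 0.054472 rad and θ = 104.25° = 1.819506 rad:
sin φ₂ = sin φ₁ cos δ + cos φ₁ sin δ cos θ = (0.054445)(0.504344) + (0.998517)(0.863503)(-0.246153) = -0.184780
φ₂ = asin(-0.184780) = -0.185848 rad = -10.648°.
Then Δλ = atan2(0.835692, 0.514404) = 1.019026 rad, from sin θ sin δ cos φ₁ over cos δ − sin φ₁ sin φ₂.
λ₂ = 131.099° + 58.386° = 189.485°, normalized to (−180°, 180°] → -170.515°.
The forward bearing on arrival equals the back-azimuth from the destination plus 180°.
Back-azimuth from P₂ (-10.6°, -170.5°) to P₁ (3.1°, 131.1°), with Δλ' = λ₁ − λ₂ = 301.6°: atan2( sin Δλ' cos φ₁ , cos φ₂ sin φ₁ − sin φ₂ cos φ₁ cos Δλ' ) = 280.0°.
Final bearing = (280.0° + 180°) mod 360° = 100.0°.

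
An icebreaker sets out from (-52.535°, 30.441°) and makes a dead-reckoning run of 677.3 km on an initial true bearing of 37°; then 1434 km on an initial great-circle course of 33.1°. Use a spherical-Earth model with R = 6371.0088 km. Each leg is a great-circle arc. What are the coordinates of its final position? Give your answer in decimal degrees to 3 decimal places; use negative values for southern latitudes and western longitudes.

latitude -36.360°, longitude 44.574°

Apply the spherical direct solution leg by leg, carrying full precision between legs.
Leg 1: from (-52.535°, 30.441°), δ = 677.3/6371.0088 = 0.106310 rad, θ = 37° → φ = -47.536°, λ = 35.869°.
Leg 2: from (-47.536°, 35.869°), δ = 1434/6371.0088 = 0.225082 rad, θ = 33.1° → φ = -36.360°, λ = 44.574°.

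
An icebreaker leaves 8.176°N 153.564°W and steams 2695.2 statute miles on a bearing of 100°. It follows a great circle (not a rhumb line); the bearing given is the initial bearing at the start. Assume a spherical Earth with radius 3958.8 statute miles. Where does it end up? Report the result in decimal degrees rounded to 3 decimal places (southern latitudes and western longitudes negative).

latitude 0.133°, longitude -115.258°

δ = 2695.2/3958.8 = 0.680812 rad (39.0077°).
With φ₁ = 8.176° = 0.142698 rad and θ = 100° = 1.745329 rad:
sin φ₂ = sin φ₁ cos δ + cos φ₁ sin δ cos θ = (0.142214)(0.777062) + (0.989836)(0.629424)(-0.173648) = 0.002322
φ₂ = asin(0.002322) = 0.002322 rad = 0.133°.
Then Δλ = atan2(0.613562, 0.776731) = 0.668569 rad, from sin θ sin δ cos φ₁ over cos δ − sin φ₁ sin φ₂.
Hence λ₂ = -153.564° + 38.306° = -115.258°.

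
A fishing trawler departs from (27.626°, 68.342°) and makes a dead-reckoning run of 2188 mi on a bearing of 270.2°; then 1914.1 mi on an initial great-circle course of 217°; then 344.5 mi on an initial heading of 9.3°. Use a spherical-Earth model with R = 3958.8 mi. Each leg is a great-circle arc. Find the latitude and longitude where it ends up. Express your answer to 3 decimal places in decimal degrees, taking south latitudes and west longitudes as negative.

Apply the spherical direct solution leg by leg, carrying full precision between legs.
Leg 1: from (27.626°, 68.342°), δ = 2188/3958.8 = 0.552693 rad, θ = 270.2° → φ = 23.346°, λ = 33.467°.
Leg 2: from (23.346°, 33.467°), δ = 1914.1/3958.8 = 0.483505 rad, θ = 217° → φ = 0.572°, λ = 17.219°.
Leg 3: from (0.572°, 17.219°), δ = 344.5/3958.8 = 0.087021 rad, θ = 9.3° → φ = 5.492°, λ = 18.028°.

latitude 5.492°, longitude 18.028°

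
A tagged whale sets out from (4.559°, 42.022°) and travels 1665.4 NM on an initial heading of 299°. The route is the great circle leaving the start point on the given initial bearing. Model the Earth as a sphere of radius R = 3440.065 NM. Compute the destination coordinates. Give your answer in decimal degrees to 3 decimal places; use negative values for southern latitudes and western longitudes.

δ = 1665.4/3440.065 = 0.484119 rad (27.7380°).
With φ₁ = 4.559° = 0.079570 rad and θ = 299° = 5.218534 rad:
Applying the spherical law of cosines for sides, sin φ₂ = sin φ₁ cos δ + cos φ₁ sin δ cos θ = 0.295282, so φ₂ = 17.174°.
Δλ = atan2( sin θ sin δ cos φ₁ , cos δ − sin φ₁ sin φ₂ ) = atan2(-0.405785, 0.861615) = -0.440146 rad = -25.219°.
λ₂ = λ₁ + Δλ = 16.803°.

latitude 17.174°, longitude 16.803°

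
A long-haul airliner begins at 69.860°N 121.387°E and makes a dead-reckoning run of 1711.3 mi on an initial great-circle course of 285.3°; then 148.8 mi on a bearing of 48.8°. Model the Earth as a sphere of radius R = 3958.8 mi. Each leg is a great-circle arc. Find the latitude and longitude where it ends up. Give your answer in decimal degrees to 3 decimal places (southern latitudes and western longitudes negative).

Apply the spherical direct solution leg by leg, carrying full precision between legs.
Leg 1: from (69.860°, 121.387°), δ = 1711.3/3958.8 = 0.432277 rad, θ = 285.3° → φ = 62.943°, λ = 58.719°.
Leg 2: from (62.943°, 58.719°), δ = 148.8/3958.8 = 0.037587 rad, θ = 48.8° → φ = 64.314°, λ = 62.460°.

latitude 64.314°, longitude 62.460°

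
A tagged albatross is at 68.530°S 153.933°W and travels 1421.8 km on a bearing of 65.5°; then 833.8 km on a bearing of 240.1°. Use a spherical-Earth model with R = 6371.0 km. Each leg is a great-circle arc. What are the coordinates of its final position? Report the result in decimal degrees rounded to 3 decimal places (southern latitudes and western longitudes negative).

Apply the spherical direct solution leg by leg, carrying full precision between legs.
Leg 1: from (-68.530°, -153.933°), δ = 1421.8/6371 = 0.223167 rad, θ = 65.5° → φ = -60.920°, λ = -129.454°.
Leg 2: from (-60.920°, -129.454°), δ = 833.8/6371 = 0.130874 rad, θ = 240.1° → φ = -63.907°, λ = -144.359°.

latitude -63.907°, longitude -144.359°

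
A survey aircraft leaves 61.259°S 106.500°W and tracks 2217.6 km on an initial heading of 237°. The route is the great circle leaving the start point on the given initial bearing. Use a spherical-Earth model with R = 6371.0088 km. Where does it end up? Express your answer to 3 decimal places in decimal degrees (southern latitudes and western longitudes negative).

Angular distance δ = d/R = 2217.6 / 6371.0088 = 0.348077 rad.
Start latitude φ₁ = -1.069171 rad; initial bearing θ = 4.136430 rad.
Destination latitude: φ₂ = arcsin( sin φ₁ cos δ + cos φ₁ sin δ cos θ ) = arcsin(-0.913549) = -66.001°.
For the longitude increment, Δλ = atan2( sin θ sin δ cos φ₁, cos δ − sin φ₁ sin φ₂ ) = atan2(-0.137553, 0.139028) = -44.694°.
λ₂ = -106.500° + -44.694° = -151.194°.

latitude -66.001°, longitude -151.194°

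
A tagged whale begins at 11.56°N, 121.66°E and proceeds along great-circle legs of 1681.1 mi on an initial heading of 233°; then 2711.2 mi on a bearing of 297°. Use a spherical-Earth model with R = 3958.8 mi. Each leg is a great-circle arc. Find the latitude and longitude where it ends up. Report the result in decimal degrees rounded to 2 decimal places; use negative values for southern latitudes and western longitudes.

Apply the spherical direct solution leg by leg, carrying full precision between legs.
Leg 1: from (11.56°, 121.66°), δ = 1681.1/3958.8 = 0.424649 rad, θ = 233° → φ = -3.46°, λ = 102.41°.
Leg 2: from (-3.46°, 102.41°), δ = 2711.2/3958.8 = 0.684854 rad, θ = 297° → φ = 13.88°, λ = 66.92°.

latitude 13.88°, longitude 66.92°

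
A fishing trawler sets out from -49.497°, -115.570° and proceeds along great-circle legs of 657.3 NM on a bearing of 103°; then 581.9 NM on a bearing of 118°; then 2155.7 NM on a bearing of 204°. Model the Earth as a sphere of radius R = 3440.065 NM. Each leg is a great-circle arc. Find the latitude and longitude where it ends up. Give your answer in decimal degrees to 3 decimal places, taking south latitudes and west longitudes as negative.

Apply the spherical direct solution leg by leg, carrying full precision between legs.
Leg 1: from (-49.497°, -115.570°), δ = 657.3/3440.065 = 0.191072 rad, θ = 103° → φ = -50.740°, λ = -98.568°.
Leg 2: from (-50.740°, -98.568°), δ = 581.9/3440.065 = 0.169154 rad, θ = 118° → φ = -54.414°, λ = -83.769°.
Leg 3: from (-54.414°, -83.769°), δ = 2155.7/3440.065 = 0.626645 rad, θ = 204° → φ = -76.044°, λ = -165.263°.

latitude -76.044°, longitude -165.263°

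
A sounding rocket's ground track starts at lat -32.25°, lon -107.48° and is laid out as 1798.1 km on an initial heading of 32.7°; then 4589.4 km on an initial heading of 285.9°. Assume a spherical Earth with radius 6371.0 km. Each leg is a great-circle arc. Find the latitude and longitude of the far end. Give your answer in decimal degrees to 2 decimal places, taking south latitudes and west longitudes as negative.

Apply the spherical direct solution leg by leg, carrying full precision between legs.
Leg 1: from (-32.25°, -107.48°), δ = 1798.1/6371 = 0.282232 rad, θ = 32.7° → φ = -18.32°, λ = -98.36°.
Leg 2: from (-18.32°, -98.36°), δ = 4589.4/6371 = 0.720358 rad, θ = 285.9° → φ = -3.71°, λ = -137.84°.

latitude -3.71°, longitude -137.84°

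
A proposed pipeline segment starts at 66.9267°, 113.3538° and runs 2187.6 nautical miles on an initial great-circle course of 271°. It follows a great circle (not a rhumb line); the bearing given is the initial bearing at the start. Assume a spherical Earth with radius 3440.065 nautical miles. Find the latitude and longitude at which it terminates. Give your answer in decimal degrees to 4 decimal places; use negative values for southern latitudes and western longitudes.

latitude 48.0930°, longitude 50.5980°

δ = 2187.6/3440.065 = 0.635918 rad (36.4354°).
Start latitude φ₁ = 1.168091 rad; initial bearing θ = 4.729842 rad.
Destination latitude: φ₂ = arcsin( sin φ₁ cos δ + cos φ₁ sin δ cos θ ) = arcsin(0.744230) = 48.0930°.
For the longitude increment, Δλ = atan2( sin θ sin δ cos φ₁, cos δ − sin φ₁ sin φ₂ ) = atan2(-0.232725, 0.119832) = -62.7558°.
λ₂ = λ₁ + Δλ = 50.5980°.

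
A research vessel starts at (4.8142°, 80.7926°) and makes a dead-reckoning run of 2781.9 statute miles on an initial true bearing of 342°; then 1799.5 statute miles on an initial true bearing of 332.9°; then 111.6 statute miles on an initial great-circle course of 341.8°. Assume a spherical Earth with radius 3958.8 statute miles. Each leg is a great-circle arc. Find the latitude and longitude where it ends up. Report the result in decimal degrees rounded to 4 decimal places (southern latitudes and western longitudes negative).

Apply the spherical direct solution leg by leg, carrying full precision between legs.
Leg 1: from (4.8142°, 80.7926°), δ = 2781.9/3958.8 = 0.702713 rad, θ = 342° → φ = 42.5733°, λ = 65.0570°.
Leg 2: from (42.5733°, 65.0570°), δ = 1799.5/3958.8 = 0.454557 rad, θ = 332.9° → φ = 63.5945°, λ = 38.3293°.
Leg 3: from (63.5945°, 38.3293°), δ = 111.6/3958.8 = 0.028190 rad, θ = 341.8° → φ = 65.1241°, λ = 37.1301°.

latitude 65.1241°, longitude 37.1301°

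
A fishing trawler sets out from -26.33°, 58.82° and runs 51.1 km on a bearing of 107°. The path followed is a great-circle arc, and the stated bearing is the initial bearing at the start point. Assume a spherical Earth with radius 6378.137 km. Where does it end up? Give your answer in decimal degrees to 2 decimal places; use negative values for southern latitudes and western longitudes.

latitude -26.46°, longitude 59.31°

Angular distance δ = d/R = 51.1 / 6378.137 = 0.008012 rad.
Start latitude φ₁ = -0.459545 rad; initial bearing θ = 1.867502 rad.
sin φ₂ = sin φ₁ cos δ + cos φ₁ sin δ cos θ = (-0.443541)(0.999968) + (0.896254)(0.008012)(-0.292372) = -0.445626
φ₂ = asin(-0.445626) = -0.461873 rad = -26.46°.
Then Δλ = atan2(0.006867, 0.802315) = 0.008558 rad, from sin θ sin δ cos φ₁ over cos δ − sin φ₁ sin φ₂.
Hence λ₂ = 58.82° + 0.49° = 59.31°.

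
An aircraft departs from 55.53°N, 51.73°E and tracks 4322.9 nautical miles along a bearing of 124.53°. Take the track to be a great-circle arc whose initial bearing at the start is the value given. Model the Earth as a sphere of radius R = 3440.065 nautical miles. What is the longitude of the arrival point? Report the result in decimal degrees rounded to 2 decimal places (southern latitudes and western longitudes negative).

Central angle δ = d/R = 1.256633 rad.
With φ₁ = 55.53° = 0.969181 rad and θ = 124.53° = 2.173459 rad:
Destination latitude: φ₂ = arcsin( sin φ₁ cos δ + cos φ₁ sin δ cos θ ) = arcsin(-0.050350) = -2.89°.
Δλ = atan2( sin θ sin δ cos φ₁ , cos δ − sin φ₁ sin φ₂ ) = atan2(0.443445, 0.350530) = 0.901893 rad = 51.67°.
Hence λ₂ = 51.73° + 51.67° = 103.40°.

longitude 103.40°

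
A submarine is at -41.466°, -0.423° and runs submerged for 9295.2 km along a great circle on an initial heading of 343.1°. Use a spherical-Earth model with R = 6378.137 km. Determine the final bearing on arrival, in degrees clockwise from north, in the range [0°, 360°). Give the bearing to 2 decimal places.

final bearing 343.58°

Angular distance δ = d/R = 9295.2 / 6378.137 = 1.457353 rad.
Converting: φ₁ = -0.723718 rad, θ = 5.988225 rad.
Applying the spherical law of cosines for sides, sin φ₂ = sin φ₁ cos δ + cos φ₁ sin δ cos θ = 0.637420, so φ₂ = 39.600°.
Δλ = atan2( sin θ sin δ cos φ₁ , cos δ − sin φ₁ sin φ₂ ) = atan2(-0.216437, 0.535284) = -0.384243 rad = -22.015°.
Hence λ₂ = -0.423° + -22.015° = -22.438°.
The forward bearing on arrival equals the back-azimuth from the destination plus 180°.
Back-azimuth from P₂ (39.60°, -22.44°) to P₁ (-41.47°, -0.42°), with Δλ' = λ₁ − λ₂ = 22.02°: atan2( sin Δλ' cos φ₁ , cos φ₂ sin φ₁ − sin φ₂ cos φ₁ cos Δλ' ) = 163.58°.
Final bearing = (163.58° + 180°) mod 360° = 343.58°.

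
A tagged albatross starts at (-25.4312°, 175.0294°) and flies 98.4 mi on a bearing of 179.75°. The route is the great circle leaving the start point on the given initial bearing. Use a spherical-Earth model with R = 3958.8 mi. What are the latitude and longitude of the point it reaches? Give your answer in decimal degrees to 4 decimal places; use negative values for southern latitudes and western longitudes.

The arc subtends δ = 98.4/3958.8 = 0.024856 rad at the centre.
Converting: φ₁ = -0.443858 rad, θ = 3.137229 rad.
sin φ₂ = sin φ₁ cos δ + cos φ₁ sin δ cos θ = (-0.429427)(0.999691) + (0.903102)(0.024853)(-0.999990) = -0.451739
φ₂ = asin(-0.451739) = -0.468714 rad = -26.8553°.
Then Δλ = atan2(0.000098, 0.805702) = 0.000122 rad, from sin θ sin δ cos φ₁ over cos δ − sin φ₁ sin φ₂.
λ₂ = 175.0294° + 0.0070° = 175.0364°.

latitude -26.8553°, longitude 175.0364°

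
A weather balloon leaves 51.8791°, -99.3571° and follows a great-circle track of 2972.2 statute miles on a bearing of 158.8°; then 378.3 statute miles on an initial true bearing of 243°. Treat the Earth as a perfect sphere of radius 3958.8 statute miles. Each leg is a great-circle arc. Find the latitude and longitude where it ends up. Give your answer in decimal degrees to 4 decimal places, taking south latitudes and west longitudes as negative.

latitude 7.9982°, longitude -89.7499°

Apply the spherical direct solution leg by leg, carrying full precision between legs.
Leg 1: from (51.8791°, -99.3571°), δ = 2972.2/3958.8 = 0.750783 rad, θ = 158.8° → φ = 10.5191°, λ = -84.8251°.
Leg 2: from (10.5191°, -84.8251°), δ = 378.3/3958.8 = 0.095559 rad, θ = 243° → φ = 7.9982°, λ = -89.7499°.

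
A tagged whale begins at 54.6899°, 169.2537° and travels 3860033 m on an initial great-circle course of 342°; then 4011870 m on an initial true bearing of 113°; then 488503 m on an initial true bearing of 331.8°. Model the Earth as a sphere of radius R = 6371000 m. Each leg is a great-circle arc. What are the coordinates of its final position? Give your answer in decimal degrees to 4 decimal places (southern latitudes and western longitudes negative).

Apply the spherical direct solution leg by leg, carrying full precision between legs.
Leg 1: from (54.6899°, 169.2537°), δ = 3860033/6371000 = 0.605876 rad, θ = 342° → φ = 79.6842°, λ = 89.9207°.
Leg 2: from (79.6842°, 89.9207°), δ = 4011870/6371000 = 0.629708 rad, θ = 113° → φ = 48.9319°, λ = 145.5254°.
Leg 3: from (48.9319°, 145.5254°), δ = 488503/6371000 = 0.076676 rad, θ = 331.8° → φ = 52.7559°, λ = 142.0965°.

latitude 52.7559°, longitude 142.0965°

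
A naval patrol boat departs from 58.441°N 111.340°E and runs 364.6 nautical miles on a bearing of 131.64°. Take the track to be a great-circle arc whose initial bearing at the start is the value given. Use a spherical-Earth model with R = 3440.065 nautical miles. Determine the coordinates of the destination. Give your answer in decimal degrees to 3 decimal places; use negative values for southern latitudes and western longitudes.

Central angle δ = d/R = 0.105986 rad.
With φ₁ = 58.441° = 1.019988 rad and θ = 131.64° = 2.297551 rad:
Destination latitude: φ₂ = arcsin( sin φ₁ cos δ + cos φ₁ sin δ cos θ ) = arcsin(0.810532) = 54.148°.
Then Δλ = atan2(0.041378, 0.303733) = 0.135397 rad, from sin θ sin δ cos φ₁ over cos δ − sin φ₁ sin φ₂.
Hence λ₂ = 111.340° + 7.758° = 119.098°.

latitude 54.148°, longitude 119.098°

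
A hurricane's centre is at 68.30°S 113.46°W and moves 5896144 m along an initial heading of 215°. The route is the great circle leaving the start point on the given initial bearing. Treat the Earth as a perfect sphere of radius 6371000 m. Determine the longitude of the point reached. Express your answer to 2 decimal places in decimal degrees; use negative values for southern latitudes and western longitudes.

longitude 116.46°

The arc subtends δ = 5896144/6371000 = 0.925466 rad at the centre.
With φ₁ = -68.30° = -1.192060 rad and θ = 215° = 3.752458 rad:
Destination latitude: φ₂ = arcsin( sin φ₁ cos δ + cos φ₁ sin δ cos θ ) = arcsin(-0.800808) = -53.21°.
Then Δλ = atan2(-0.169429, -0.142595) = -2.270404 rad, from sin θ sin δ cos φ₁ over cos δ − sin φ₁ sin φ₂.
λ₂ = -113.46° + -130.08° = -243.54°, normalized to (−180°, 180°] → 116.46°.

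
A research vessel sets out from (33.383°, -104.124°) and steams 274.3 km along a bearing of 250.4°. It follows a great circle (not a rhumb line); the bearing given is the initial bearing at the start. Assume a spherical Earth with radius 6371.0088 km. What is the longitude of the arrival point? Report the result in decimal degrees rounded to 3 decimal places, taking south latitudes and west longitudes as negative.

longitude -106.880°

Angular distance δ = d/R = 274.3 / 6371.0088 = 0.043054 rad.
With φ₁ = 33.383° = 0.582643 rad and θ = 250.4° = 4.370304 rad:
Applying the spherical law of cosines for sides, sin φ₂ = sin φ₁ cos δ + cos φ₁ sin δ cos θ = 0.537667, so φ₂ = 32.525°.
For the longitude increment, Δλ = atan2( sin θ sin δ cos φ₁, cos δ − sin φ₁ sin φ₂ ) = atan2(-0.033857, 0.703231) = -2.756°.
λ₂ = λ₁ + Δλ = -106.880°.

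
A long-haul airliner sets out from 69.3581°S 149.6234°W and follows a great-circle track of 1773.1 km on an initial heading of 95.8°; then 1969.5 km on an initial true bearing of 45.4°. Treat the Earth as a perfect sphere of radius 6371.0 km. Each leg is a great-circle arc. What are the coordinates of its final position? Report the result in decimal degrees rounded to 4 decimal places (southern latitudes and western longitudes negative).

Apply the spherical direct solution leg by leg, carrying full precision between legs.
Leg 1: from (-69.3581°, -149.6234°), δ = 1773.1/6371 = 0.278308 rad, θ = 95.8° → φ = -65.4475°, λ = -108.4930°.
Leg 2: from (-65.4475°, -108.4930°), δ = 1969.5/6371 = 0.309135 rad, θ = 45.4° → φ = -51.0504°, λ = -88.3361°.

latitude -51.0504°, longitude -88.3361°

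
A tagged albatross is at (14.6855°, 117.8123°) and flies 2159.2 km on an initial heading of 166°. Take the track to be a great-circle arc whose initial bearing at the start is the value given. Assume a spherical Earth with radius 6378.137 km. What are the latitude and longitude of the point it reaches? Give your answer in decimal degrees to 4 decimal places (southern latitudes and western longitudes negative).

Angular distance δ = d/R = 2159.2 / 6378.137 = 0.338531 rad.
Start latitude φ₁ = 0.256310 rad; initial bearing θ = 2.897247 rad.
Destination latitude: φ₂ = arcsin( sin φ₁ cos δ + cos φ₁ sin δ cos θ ) = arcsin(-0.072586) = -4.1625°.
Then Δλ = atan2(0.077718, 0.961645) = 0.080643 rad, from sin θ sin δ cos φ₁ over cos δ − sin φ₁ sin φ₂.
λ₂ = 117.8123° + 4.6205° = 122.4328°.

latitude -4.1625°, longitude 122.4328°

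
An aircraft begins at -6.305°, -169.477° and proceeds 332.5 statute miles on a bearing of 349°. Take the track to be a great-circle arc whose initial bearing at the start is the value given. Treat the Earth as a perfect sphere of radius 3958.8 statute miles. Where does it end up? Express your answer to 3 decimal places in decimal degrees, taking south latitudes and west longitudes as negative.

latitude -1.581°, longitude -170.395°

The arc subtends δ = 332.5/3958.8 = 0.083990 rad at the centre.
With φ₁ = -6.305° = -0.110043 rad and θ = 349° = 6.091199 rad:
Applying the spherical law of cosines for sides, sin φ₂ = sin φ₁ cos δ + cos φ₁ sin δ cos θ = -0.027582, so φ₂ = -1.581°.
Then Δλ = atan2(-0.015910, 0.993446) = -0.016014 rad, from sin θ sin δ cos φ₁ over cos δ − sin φ₁ sin φ₂.
λ₂ = λ₁ + Δλ = -170.395°.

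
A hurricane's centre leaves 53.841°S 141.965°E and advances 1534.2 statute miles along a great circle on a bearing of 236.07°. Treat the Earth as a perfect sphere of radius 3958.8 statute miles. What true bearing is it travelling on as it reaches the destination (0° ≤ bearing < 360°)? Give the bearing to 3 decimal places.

final bearing 270.024°

Central angle δ = d/R = 0.387542 rad.
Converting: φ₁ = -0.939703 rad, θ = 4.120199 rad.
Destination latitude: φ₂ = arcsin( sin φ₁ cos δ + cos φ₁ sin δ cos θ ) = arcsin(-0.871971) = -60.688°.
For the longitude increment, Δλ = atan2( sin θ sin δ cos φ₁, cos δ − sin φ₁ sin φ₂ ) = atan2(-0.185011, 0.221827) = -39.829°.
Hence λ₂ = 141.965° + -39.829° = 102.136°.
The forward bearing on arrival equals the back-azimuth from the destination plus 180°.
Back-azimuth from P₂ (-60.688°, 102.136°) to P₁ (-53.841°, 141.965°), with Δλ' = λ₁ − λ₂ = 39.829°: atan2( sin Δλ' cos φ₁ , cos φ₂ sin φ₁ − sin φ₂ cos φ₁ cos Δλ' ) = 90.024°.
Final bearing = (90.024° + 180°) mod 360° = 270.024°.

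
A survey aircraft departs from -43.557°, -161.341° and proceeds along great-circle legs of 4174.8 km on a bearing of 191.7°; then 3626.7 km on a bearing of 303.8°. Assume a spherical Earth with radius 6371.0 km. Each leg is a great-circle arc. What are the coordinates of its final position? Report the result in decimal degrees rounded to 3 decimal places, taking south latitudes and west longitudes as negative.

Apply the spherical direct solution leg by leg, carrying full precision between legs.
Leg 1: from (-43.557°, -161.341°), δ = 4174.8/6371 = 0.655282 rad, θ = 191.7° → φ = -78.178°, λ = 161.560°.
Leg 2: from (-78.178°, 161.560°), δ = 3626.7/6371 = 0.569251 rad, θ = 303.8° → φ = -49.730°, λ = 117.698°.

latitude -49.730°, longitude 117.698°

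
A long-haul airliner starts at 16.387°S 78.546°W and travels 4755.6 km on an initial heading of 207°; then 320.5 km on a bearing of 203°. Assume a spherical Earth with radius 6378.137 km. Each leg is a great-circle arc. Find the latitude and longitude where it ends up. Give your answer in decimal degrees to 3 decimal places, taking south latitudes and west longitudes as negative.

latitude -54.559°, longitude -110.447°

Apply the spherical direct solution leg by leg, carrying full precision between legs.
Leg 1: from (-16.387°, -78.546°), δ = 4755.6/6378.137 = 0.745610 rad, θ = 207° → φ = -51.924°, λ = -108.508°.
Leg 2: from (-51.924°, -108.508°), δ = 320.5/6378.137 = 0.050250 rad, θ = 203° → φ = -54.559°, λ = -110.447°.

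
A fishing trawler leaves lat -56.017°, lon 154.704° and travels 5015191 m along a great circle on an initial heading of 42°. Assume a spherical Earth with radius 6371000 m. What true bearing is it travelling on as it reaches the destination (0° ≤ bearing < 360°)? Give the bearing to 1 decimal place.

final bearing 23.0°

The arc subtends δ = 5015191/6371000 = 0.787191 rad at the centre.
With φ₁ = -56.017° = -0.977681 rad and θ = 42° = 0.733038 rad:
sin φ₂ = sin φ₁ cos δ + cos φ₁ sin δ cos θ = (-0.829203)(0.705838) + (0.558947)(0.708373)(0.743145) = -0.291041
φ₂ = asin(-0.291041) = -0.295314 rad = -16.920°.
Δλ = atan2( sin θ sin δ cos φ₁ , cos δ − sin φ₁ sin φ₂ ) = atan2(0.264938, 0.464506) = 0.518343 rad = 29.699°.
λ₂ = 154.704° + 29.699° = 184.403°, normalized to (−180°, 180°] → -175.597°.
The forward bearing on arrival equals the back-azimuth from the destination plus 180°.
Back-azimuth from P₂ (-16.9°, -175.6°) to P₁ (-56.0°, 154.7°), with Δλ' = λ₁ − λ₂ = 330.3°: atan2( sin Δλ' cos φ₁ , cos φ₂ sin φ₁ − sin φ₂ cos φ₁ cos Δλ' ) = 203.0°.
Final bearing = (203.0° + 180°) mod 360° = 23.0°.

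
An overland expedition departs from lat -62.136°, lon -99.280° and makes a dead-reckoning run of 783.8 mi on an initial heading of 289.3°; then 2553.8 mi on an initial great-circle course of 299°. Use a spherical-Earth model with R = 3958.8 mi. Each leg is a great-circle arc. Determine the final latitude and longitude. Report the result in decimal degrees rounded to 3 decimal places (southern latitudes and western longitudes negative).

latitude -30.567°, longitude -156.722°

Apply the spherical direct solution leg by leg, carrying full precision between legs.
Leg 1: from (-62.136°, -99.280°), δ = 783.8/3958.8 = 0.197989 rad, θ = 289.3° → φ = -56.762°, λ = -119.077°.
Leg 2: from (-56.762°, -119.077°), δ = 2553.8/3958.8 = 0.645094 rad, θ = 299° → φ = -30.567°, λ = -156.722°.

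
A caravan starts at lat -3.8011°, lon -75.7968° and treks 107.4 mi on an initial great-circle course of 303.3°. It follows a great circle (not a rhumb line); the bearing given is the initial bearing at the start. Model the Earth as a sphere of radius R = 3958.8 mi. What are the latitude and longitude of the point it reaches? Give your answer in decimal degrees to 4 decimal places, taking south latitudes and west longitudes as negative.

latitude -2.9468°, longitude -77.0977°

Angular distance δ = d/R = 107.4 / 3958.8 = 0.027129 rad.
Start latitude φ₁ = -0.066342 rad; initial bearing θ = 5.293584 rad.
Applying the spherical law of cosines for sides, sin φ₂ = sin φ₁ cos δ + cos φ₁ sin δ cos θ = -0.051409, so φ₂ = -2.9468°.
Then Δλ = atan2(-0.022622, 0.996224) = -0.022704 rad, from sin θ sin δ cos φ₁ over cos δ − sin φ₁ sin φ₂.
λ₂ = -75.7968° + -1.3009° = -77.0977°.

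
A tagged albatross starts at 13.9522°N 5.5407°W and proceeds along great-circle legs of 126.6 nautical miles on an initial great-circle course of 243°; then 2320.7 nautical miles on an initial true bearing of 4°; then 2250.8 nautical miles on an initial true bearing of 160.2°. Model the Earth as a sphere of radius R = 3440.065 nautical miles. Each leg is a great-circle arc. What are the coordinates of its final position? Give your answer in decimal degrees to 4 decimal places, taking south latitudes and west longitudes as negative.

latitude 15.3416°, longitude 8.8884°

Apply the spherical direct solution leg by leg, carrying full precision between legs.
Leg 1: from (13.9522°, -5.5407°), δ = 126.6/3440.065 = 0.036802 rad, θ = 243° → φ = 12.9875°, λ = -7.4687°.
Leg 2: from (12.9875°, -7.4687°), δ = 2320.7/3440.065 = 0.674609 rad, θ = 4° → φ = 51.5031°, λ = -3.4551°.
Leg 3: from (51.5031°, -3.4551°), δ = 2250.8/3440.065 = 0.654290 rad, θ = 160.2° → φ = 15.3416°, λ = 8.8884°.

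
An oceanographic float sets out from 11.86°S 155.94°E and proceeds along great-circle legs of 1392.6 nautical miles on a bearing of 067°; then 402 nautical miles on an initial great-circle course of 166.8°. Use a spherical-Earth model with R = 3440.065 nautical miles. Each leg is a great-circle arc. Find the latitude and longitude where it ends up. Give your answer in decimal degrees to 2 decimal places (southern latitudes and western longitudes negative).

latitude -8.71°, longitude 178.76°

Apply the spherical direct solution leg by leg, carrying full precision between legs.
Leg 1: from (-11.86°, 155.94°), δ = 1392.6/3440.065 = 0.404818 rad, θ = 67° → φ = -2.20°, λ = 177.21°.
Leg 2: from (-2.20°, 177.21°), δ = 402/3440.065 = 0.116858 rad, θ = 166.8° → φ = -8.71°, λ = 178.76°.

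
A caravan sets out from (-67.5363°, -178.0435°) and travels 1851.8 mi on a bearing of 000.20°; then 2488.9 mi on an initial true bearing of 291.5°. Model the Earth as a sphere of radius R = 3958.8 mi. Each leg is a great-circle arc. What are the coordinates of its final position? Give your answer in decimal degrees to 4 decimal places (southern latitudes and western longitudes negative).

latitude -21.3749°, longitude 146.0893°

Apply the spherical direct solution leg by leg, carrying full precision between legs.
Leg 1: from (-67.5363°, -178.0435°), δ = 1851.8/3958.8 = 0.467768 rad, θ = 0.2° → φ = -40.7352°, λ = -177.9245°.
Leg 2: from (-40.7352°, -177.9245°), δ = 2488.9/3958.8 = 0.628701 rad, θ = 291.5° → φ = -21.3749°, λ = 146.0893°.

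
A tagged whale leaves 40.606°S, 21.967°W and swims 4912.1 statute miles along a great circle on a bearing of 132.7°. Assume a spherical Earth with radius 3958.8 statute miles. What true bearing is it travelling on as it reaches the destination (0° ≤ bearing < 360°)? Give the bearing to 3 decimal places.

final bearing 51.181°

Central angle δ = d/R = 1.240805 rad.
Converting: φ₁ = -0.708708 rad, θ = 2.316052 rad.
Destination latitude: φ₂ = arcsin( sin φ₁ cos δ + cos φ₁ sin δ cos θ ) = arcsin(-0.697981) = -44.265°.
Δλ = atan2( sin θ sin δ cos φ₁ , cos δ − sin φ₁ sin φ₂ ) = atan2(0.527845, -0.130249) = 1.812719 rad = 103.861°.
λ₂ = -21.967° + 103.861° = 81.894°.
The forward bearing on arrival equals the back-azimuth from the destination plus 180°.
Back-azimuth from P₂ (-44.265°, 81.894°) to P₁ (-40.606°, -21.967°), with Δλ' = λ₁ − λ₂ = -103.861°: atan2( sin Δλ' cos φ₁ , cos φ₂ sin φ₁ − sin φ₂ cos φ₁ cos Δλ' ) = 231.181°.
Final bearing = (231.181° + 180°) mod 360° = 51.181°.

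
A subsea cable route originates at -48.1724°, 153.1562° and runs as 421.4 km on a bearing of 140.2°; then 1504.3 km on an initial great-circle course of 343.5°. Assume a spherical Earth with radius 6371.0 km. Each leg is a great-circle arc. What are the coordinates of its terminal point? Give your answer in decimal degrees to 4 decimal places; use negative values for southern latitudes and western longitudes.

Apply the spherical direct solution leg by leg, carrying full precision between legs.
Leg 1: from (-48.1724°, 153.1562°), δ = 421.4/6371 = 0.066143 rad, θ = 140.2° → φ = -51.0222°, λ = 157.0129°.
Leg 2: from (-51.0222°, 157.0129°), δ = 1504.3/6371 = 0.236117 rad, θ = 343.5° → φ = -37.9326°, λ = 152.1808°.

latitude -37.9326°, longitude 152.1808°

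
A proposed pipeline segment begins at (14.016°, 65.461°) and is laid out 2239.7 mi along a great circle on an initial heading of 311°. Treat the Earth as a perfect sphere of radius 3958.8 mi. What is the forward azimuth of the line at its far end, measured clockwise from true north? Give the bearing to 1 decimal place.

final bearing 299.1°

δ = 2239.7/3958.8 = 0.565752 rad (32.4152°).
Converting: φ₁ = 0.244625 rad, θ = 5.427974 rad.
Destination latitude: φ₂ = arcsin( sin φ₁ cos δ + cos φ₁ sin δ cos θ ) = arcsin(0.545667) = 33.070°.
Δλ = atan2( sin θ sin δ cos φ₁ , cos δ − sin φ₁ sin φ₂ ) = atan2(-0.392518, 0.712029) = -0.503816 rad = -28.867°.
λ₂ = λ₁ + Δλ = 36.594°.
The forward bearing on arrival equals the back-azimuth from the destination plus 180°.
Back-azimuth from P₂ (33.1°, 36.6°) to P₁ (14.0°, 65.5°), with Δλ' = λ₁ − λ₂ = 28.9°: atan2( sin Δλ' cos φ₁ , cos φ₂ sin φ₁ − sin φ₂ cos φ₁ cos Δλ' ) = 119.1°.
Final bearing = (119.1° + 180°) mod 360° = 299.1°.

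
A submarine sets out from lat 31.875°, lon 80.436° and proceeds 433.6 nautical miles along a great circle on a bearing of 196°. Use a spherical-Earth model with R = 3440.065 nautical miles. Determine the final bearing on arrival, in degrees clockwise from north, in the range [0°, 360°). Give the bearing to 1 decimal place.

Central angle δ = d/R = 0.126044 rad.
Converting: φ₁ = 0.556324 rad, θ = 3.420845 rad.
Applying the spherical law of cosines for sides, sin φ₂ = sin φ₁ cos δ + cos φ₁ sin δ cos θ = 0.421260, so φ₂ = 24.914°.
For the longitude increment, Δλ = atan2( sin θ sin δ cos φ₁, cos δ − sin φ₁ sin φ₂ ) = atan2(-0.029425, 0.769613) = -2.190°.
λ₂ = 80.436° + -2.190° = 78.246°.
The forward bearing on arrival equals the back-azimuth from the destination plus 180°.
Back-azimuth from P₂ (24.9°, 78.2°) to P₁ (31.9°, 80.4°), with Δλ' = λ₁ − λ₂ = 2.2°: atan2( sin Δλ' cos φ₁ , cos φ₂ sin φ₁ − sin φ₂ cos φ₁ cos Δλ' ) = 15.0°.
Final bearing = (15.0° + 180°) mod 360° = 195.0°.

final bearing 195.0°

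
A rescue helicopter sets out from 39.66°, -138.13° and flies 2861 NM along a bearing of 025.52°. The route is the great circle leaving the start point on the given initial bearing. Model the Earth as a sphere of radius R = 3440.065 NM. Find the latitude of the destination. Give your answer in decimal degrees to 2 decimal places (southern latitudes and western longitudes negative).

latitude 70.63°

The arc subtends δ = 2861/3440.065 = 0.831670 rad at the centre.
Start latitude φ₁ = 0.692198 rad; initial bearing θ = 0.445408 rad.
Applying the spherical law of cosines for sides, sin φ₂ = sin φ₁ cos δ + cos φ₁ sin δ cos θ = 0.943388, so φ₂ = 70.63°.
Then Δλ = atan2(0.245123, 0.071543) = 1.286819 rad, from sin θ sin δ cos φ₁ over cos δ − sin φ₁ sin φ₂.
λ₂ = λ₁ + Δλ = -64.40°.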